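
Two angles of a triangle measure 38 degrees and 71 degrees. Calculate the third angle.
Sum of angles in a triangle = 180 degrees
Third angle = 180 - 38 - 71
Third angle = 71 degrees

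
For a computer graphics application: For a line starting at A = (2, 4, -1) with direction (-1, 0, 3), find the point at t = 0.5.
P(0.5) = (2 + (-1)(0.5), 4 + 0(0.5), -1 + 3(0.5)) = (1.5, 4, 0.5)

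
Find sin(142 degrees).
sin(142 degrees) = 0.6157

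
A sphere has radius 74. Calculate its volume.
Volume = (4/3) * pi * r³
Volume = (4/3) * pi * 74³
Volume = (4/3) * pi * 405224
Volume = 1697398.32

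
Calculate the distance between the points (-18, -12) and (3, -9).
Using the distance formula: d = sqrt((x₂-x₁)² + (y₂-y₁)²)
dx = 3 - (-18) = 21
dy = (-9) - (-12) = 3
d = sqrt(21² + 3²) = sqrt(441 + 9) = sqrt(450) = 21.21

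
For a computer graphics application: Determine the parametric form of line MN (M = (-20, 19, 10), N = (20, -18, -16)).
Direction vector d = N - M = (40, -37, -26)
x = -20 + 40t, y = 19 - 37t, z = 10 - 26t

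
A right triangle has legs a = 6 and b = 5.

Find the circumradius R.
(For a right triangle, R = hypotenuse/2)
Hypotenuse c = √(6² + 5²) = √61 = 7.81025
R = c/2 = 3.905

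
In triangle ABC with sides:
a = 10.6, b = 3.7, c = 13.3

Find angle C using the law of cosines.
cos(C) = (a² + b² - c²)/(2ab)
cos(C) = (10.6² + 3.7² - 13.3²)/(2·10.6·3.7) = -50.84/78.44 = -0.648139
C = arccos(-0.648139) = 130.4°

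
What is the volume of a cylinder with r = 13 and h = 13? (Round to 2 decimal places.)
Volume = pi * r² * h
Volume = pi * 13² * 13
Volume = pi * 169 * 13
Volume = pi * 2197
Volume = 6902.08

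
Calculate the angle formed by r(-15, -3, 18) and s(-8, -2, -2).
r·s = 90, |r|² = 558, |s|² = 72
cos θ = 90/√40176 ≈ 0.449
θ ≈ 63.32°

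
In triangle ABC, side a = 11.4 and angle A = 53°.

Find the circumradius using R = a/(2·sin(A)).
R = a/(2·sin(A)) = 11.4/(2·sin(53°))
R = 11.4/(2·0.798636) = 11.4/1.597271 = 7.137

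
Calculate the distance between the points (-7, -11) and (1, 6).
Using the distance formula: d = sqrt((x₂-x₁)² + (y₂-y₁)²)
dx = 1 - (-7) = 8
dy = 6 - (-11) = 17
d = sqrt(8² + 17²) = sqrt(64 + 289) = sqrt(353) = 18.79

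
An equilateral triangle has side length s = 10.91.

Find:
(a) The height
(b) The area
(a) Height h = s·√3/2 = 10.91·√3/2 = 9.448
(b) Area = (√3/4)·s² = (√3/4)·10.91² = (√3/4)·119.028 = 51.54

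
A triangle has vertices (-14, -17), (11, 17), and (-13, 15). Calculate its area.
Using the coordinate formula: Area = (1/2)|x₁(y₂-y₃) + x₂(y₃-y₁) + x₃(y₁-y₂)|
Area = (1/2)|(-14)(17-15) + 11(15-(-17)) + (-13)((-17)-17)|
Area = (1/2)|(-14)*2 + 11*32 + (-13)*(-34)|
Area = (1/2)|(-28) + 352 + 442|
Area = (1/2)*766 = 383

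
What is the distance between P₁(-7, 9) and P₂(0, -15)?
Using the distance formula: d = sqrt((x₂-x₁)² + (y₂-y₁)²)
dx = 0 - (-7) = 7
dy = (-15) - 9 = -24
d = sqrt(7² + (-24)²) = sqrt(49 + 576) = sqrt(625) = 25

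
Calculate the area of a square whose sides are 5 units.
Area = s²
Area = 5²
Area = 25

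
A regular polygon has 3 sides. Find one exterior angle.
Exterior angle of a regular n-gon = 360/n
Exterior angle = 360/3
Exterior angle = 120 degrees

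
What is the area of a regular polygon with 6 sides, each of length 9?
For a regular 6-gon with side length s = 9:
Apothem a = s / (2*tan(pi/6)) = 9 / (2*tan(pi/6)) ≈ 7.7942
Perimeter P = 6 * 9 = 54
Area = (1/2) * P * a = (1/2) * 54 * 7.7942 = 210.44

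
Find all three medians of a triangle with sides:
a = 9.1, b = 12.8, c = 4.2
Using m_x = ½√(2y² + 2z² - x²):
m_a = ½√(2·12.8² + 2·4.2² - 9.1²) = ½√280.15 = 8.369
m_b = ½√(2·9.1² + 2·4.2² - 12.8²) = ½√37.06 = 3.044
m_c = ½√(2·9.1² + 2·12.8² - 4.2²) = ½√475.66 = 10.9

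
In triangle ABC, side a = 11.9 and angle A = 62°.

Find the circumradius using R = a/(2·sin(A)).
R = a/(2·sin(A)) = 11.9/(2·sin(62°))
R = 11.9/(2·0.882948) = 11.9/1.765895 = 6.739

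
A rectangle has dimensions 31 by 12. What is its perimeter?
Perimeter = 2 * (length + width)
Perimeter = 2 * (31 + 12)
Perimeter = 2 * 43
Perimeter = 86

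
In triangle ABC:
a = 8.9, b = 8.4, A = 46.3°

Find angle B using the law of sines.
sin(B)/b = sin(A)/a
sin(B) = b·sin(A)/a = 8.4·sin(46.3°)/8.9 = 0.682351
B = arcsin(0.682351) = 43.03°  (b ≤ a, so B ≤ A and the acute solution is unique)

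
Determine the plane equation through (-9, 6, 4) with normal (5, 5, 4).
d = n·P = (5)(-9) + (5)(6) + (4)(4) = 1
Plane: 5x + 5y + 4z = 1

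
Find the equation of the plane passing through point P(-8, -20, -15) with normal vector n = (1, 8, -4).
d = n·P = (1)(-8) + (8)(-20) + (-4)(-15) = -108
Plane: x + 8y - 4z = -108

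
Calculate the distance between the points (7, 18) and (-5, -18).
Using the distance formula: d = sqrt((x₂-x₁)² + (y₂-y₁)²)
dx = (-5) - 7 = -12
dy = (-18) - 18 = -36
d = sqrt((-12)² + (-36)²) = sqrt(144 + 1296) = sqrt(1440) = 37.95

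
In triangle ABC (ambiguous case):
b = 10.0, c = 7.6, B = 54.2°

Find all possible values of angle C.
sin(C)/c = sin(B)/b  →  sin(C) = c·sin(B)/b = 7.6·sin(54.2°)/10.0 = 0.616409
C₁ = arcsin(0.616409) = 38.05°,  C₂ = 180° - C₁ = 141.95°
Check C₂: A = 180° - 54.2° - 141.95° = -16.15° ≤ 0, rejected
C = 38.05° (one solution)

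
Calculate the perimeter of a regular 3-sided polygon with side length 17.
Perimeter = number of sides * side length
Perimeter = 3 * 17
Perimeter = 51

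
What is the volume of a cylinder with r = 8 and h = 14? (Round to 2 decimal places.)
Volume = pi * r² * h
Volume = pi * 8² * 14
Volume = pi * 64 * 14
Volume = pi * 896
Volume = 2814.87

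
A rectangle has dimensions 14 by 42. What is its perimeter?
Perimeter = 2 * (length + width)
Perimeter = 2 * (14 + 42)
Perimeter = 2 * 56
Perimeter = 112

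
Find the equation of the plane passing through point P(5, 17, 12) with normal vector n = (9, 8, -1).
d = n·P = (9)(5) + (8)(17) + (-1)(12) = 169
Plane: 9x + 8y - z = 169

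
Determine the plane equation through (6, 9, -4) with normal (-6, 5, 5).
d = n·P = (-6)(6) + (5)(9) + (5)(-4) = -11
Plane: -6x + 5y + 5z = -11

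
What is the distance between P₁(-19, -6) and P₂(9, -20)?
Using the distance formula: d = sqrt((x₂-x₁)² + (y₂-y₁)²)
dx = 9 - (-19) = 28
dy = (-20) - (-6) = -14
d = sqrt(28² + (-14)²) = sqrt(784 + 196) = sqrt(980) = 31.30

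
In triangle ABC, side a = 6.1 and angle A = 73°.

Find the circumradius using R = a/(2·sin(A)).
R = a/(2·sin(A)) = 6.1/(2·sin(73°))
R = 6.1/(2·0.956305) = 6.1/1.912610 = 3.189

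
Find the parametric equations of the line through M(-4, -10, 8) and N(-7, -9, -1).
Direction vector d = N - M = (-3, 1, -9)
x = -4 - 3t, y = -10 + t, z = 8 - 9t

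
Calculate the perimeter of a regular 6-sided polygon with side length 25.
Perimeter = number of sides * side length
Perimeter = 6 * 25
Perimeter = 150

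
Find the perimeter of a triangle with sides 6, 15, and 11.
Perimeter = sum of all sides
Perimeter = 6 + 15 + 11
Perimeter = 32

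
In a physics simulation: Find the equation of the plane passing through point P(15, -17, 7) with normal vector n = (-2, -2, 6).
d = n·P = (-2)(15) + (-2)(-17) + (6)(7) = 46
Plane: -2x - 2y + 6z = 46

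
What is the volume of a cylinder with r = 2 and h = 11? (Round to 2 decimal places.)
Volume = pi * r² * h
Volume = pi * 2² * 11
Volume = pi * 4 * 11
Volume = pi * 44
Volume = 138.23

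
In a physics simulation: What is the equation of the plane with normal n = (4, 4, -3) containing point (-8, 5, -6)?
d = n·P = (4)(-8) + (4)(5) + (-3)(-6) = 6
Plane: 4x + 4y - 3z = 6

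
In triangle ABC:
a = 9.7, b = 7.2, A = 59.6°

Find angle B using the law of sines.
sin(B)/b = sin(A)/a
sin(B) = b·sin(A)/a = 7.2·sin(59.6°)/9.7 = 0.640216
B = arcsin(0.640216) = 39.81°  (b ≤ a, so B ≤ A and the acute solution is unique)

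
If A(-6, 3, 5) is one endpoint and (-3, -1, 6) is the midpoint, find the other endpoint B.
B = (2×(-3) - (-6), 2×(-1) - 3, 2×6 - 5) = (0, -5, 7)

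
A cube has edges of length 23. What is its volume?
Volume = s³
Volume = 23³
Volume = 12167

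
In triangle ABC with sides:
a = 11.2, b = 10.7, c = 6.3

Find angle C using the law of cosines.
cos(C) = (a² + b² - c²)/(2ab)
cos(C) = (11.2² + 10.7² - 6.3²)/(2·11.2·10.7) = 200.24/239.68 = 0.835447
C = arccos(0.835447) = 33.34°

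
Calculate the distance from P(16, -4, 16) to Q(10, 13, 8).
d = √[(-6)² + (17)² + (-8)²] = √389 = 19.72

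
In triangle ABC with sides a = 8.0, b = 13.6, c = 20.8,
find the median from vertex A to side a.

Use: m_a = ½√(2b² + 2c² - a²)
m_a = ½√(2·13.6² + 2·20.8² - 8.0²)
m_a = ½√(369.92 + 865.28 - 64) = ½√1171.2 = 17.11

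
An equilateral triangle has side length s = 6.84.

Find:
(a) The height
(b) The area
(a) Height h = s·√3/2 = 6.84·√3/2 = 5.924
(b) Area = (√3/4)·s² = (√3/4)·6.84² = (√3/4)·46.7856 = 20.26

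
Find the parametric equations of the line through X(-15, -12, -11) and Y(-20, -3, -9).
Direction vector d = Y - X = (-5, 9, 2)
x = -15 - 5t, y = -12 + 9t, z = -11 + 2t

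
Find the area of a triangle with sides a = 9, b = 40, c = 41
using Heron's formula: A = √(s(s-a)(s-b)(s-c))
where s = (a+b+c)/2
s = (9+40+41)/2 = 45
A = √(45·36·5·4) = √32400 = 180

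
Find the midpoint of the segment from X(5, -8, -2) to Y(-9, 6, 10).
Midpoint = ((5-9)/2, (-8+6)/2, (-2+10)/2) = (-2, -1, 4)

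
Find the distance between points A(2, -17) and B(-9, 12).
Using the distance formula: d = sqrt((x₂-x₁)² + (y₂-y₁)²)
dx = (-9) - 2 = -11
dy = 12 - (-17) = 29
d = sqrt((-11)² + 29²) = sqrt(121 + 841) = sqrt(962) = 31.02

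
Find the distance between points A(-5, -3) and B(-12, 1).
Using the distance formula: d = sqrt((x₂-x₁)² + (y₂-y₁)²)
dx = (-12) - (-5) = -7
dy = 1 - (-3) = 4
d = sqrt((-7)² + 4²) = sqrt(49 + 16) = sqrt(65) = 8.06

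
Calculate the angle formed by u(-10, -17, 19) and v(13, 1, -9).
u·v = -318, |u|² = 750, |v|² = 251
cos θ = -318/√188250 ≈ -0.7329
θ ≈ 137.1°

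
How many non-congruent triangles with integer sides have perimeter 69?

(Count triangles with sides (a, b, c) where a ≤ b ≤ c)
With a ≤ b ≤ c and a + b + c = 69, the triangle inequality a + b > c gives c < 69/2, so c ≤ 34.
Iterate a from 1 to ⌊p/3⌋ = 23; for each a, b ranges from a to ⌊(p−a)/2⌋ with c = p − a − b, keeping only c ≥ b.
Triples: (1, 34, 34), (2, 33, 34), (3, 32, 34), …
Count = 108 triangles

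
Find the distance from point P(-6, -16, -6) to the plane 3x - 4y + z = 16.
d = |3(-6) + (-4)(-16) + 1(-6) - (16)| / √(3² + (-4)² + 1²) = 24/√26 = 4.707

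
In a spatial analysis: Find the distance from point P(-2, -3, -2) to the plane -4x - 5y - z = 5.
d = |(-4)(-2) + (-5)(-3) + (-1)(-2) - (5)| / √((-4)² + (-5)² + (-1)²) = 20/√42 = 3.086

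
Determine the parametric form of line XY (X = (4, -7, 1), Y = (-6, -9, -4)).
Direction vector d = Y - X = (-10, -2, -5)
x = 4 - 10t, y = -7 - 2t, z = 1 - 5t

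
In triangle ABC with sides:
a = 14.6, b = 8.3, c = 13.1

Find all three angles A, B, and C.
By the law of cosines:
cos(A) = (b² + c² - a²)/(2bc) = 0.125724  →  A = 82.78°
cos(B) = (a² + c² - b²)/(2ac) = 0.825787  →  B = 34.33°
cos(C) = (a² + b² - c²)/(2ab) = 0.455686  →  C = 62.89°
Check: A + B + C = 180.0° ✓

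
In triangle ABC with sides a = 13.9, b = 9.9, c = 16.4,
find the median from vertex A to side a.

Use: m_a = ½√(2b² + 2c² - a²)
m_a = ½√(2·9.9² + 2·16.4² - 13.9²)
m_a = ½√(196.02 + 537.92 - 193.21) = ½√540.73 = 11.63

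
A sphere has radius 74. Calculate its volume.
Volume = (4/3) * pi * r³
Volume = (4/3) * pi * 74³
Volume = (4/3) * pi * 405224
Volume = 1697398.32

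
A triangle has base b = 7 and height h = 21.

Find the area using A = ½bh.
A = ½·7·21 = 73.5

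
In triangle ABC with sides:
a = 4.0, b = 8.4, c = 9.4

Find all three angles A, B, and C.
By the law of cosines:
cos(A) = (b² + c² - a²)/(2bc) = 0.905015  →  A = 25.17°
cos(B) = (a² + c² - b²)/(2ac) = 0.449468  →  B = 63.29°
cos(C) = (a² + b² - c²)/(2ab) = -0.026786  →  C = 91.53°
Check: A + B + C = 180.0° ✓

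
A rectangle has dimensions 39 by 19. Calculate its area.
Area = length * width
Area = 39 * 19
Area = 741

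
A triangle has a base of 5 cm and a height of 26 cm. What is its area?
Area = (1/2) * base * height
Area = (1/2) * 5 * 26
Area = 65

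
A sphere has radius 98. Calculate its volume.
Volume = (4/3) * pi * r³
Volume = (4/3) * pi * 98³
Volume = (4/3) * pi * 941192
Volume = 3942455.83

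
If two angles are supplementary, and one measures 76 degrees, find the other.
Supplementary angles sum to 180 degrees.
Other angle = 180 - 76
Other angle = 104 degrees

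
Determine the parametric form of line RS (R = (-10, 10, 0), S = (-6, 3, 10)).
Direction vector d = S - R = (4, -7, 10)
x = -10 + 4t, y = 10 - 7t, z = 0 + 10t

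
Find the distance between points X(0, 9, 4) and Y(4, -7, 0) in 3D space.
d = √[(4)² + (-16)² + (-4)²] = √288 = 16.97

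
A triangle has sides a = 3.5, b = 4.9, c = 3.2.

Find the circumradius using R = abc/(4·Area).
s = (a+b+c)/2 = 5.8
Area = √(s(s-a)(s-b)(s-c)) = √(5.8·2.3·0.9·2.6) = 5.58709
R = abc/(4·Area) = (3.5·4.9·3.2)/(4·5.58709) = 54.88/22.34836 = 2.456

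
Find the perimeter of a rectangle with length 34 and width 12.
Perimeter = 2 * (length + width)
Perimeter = 2 * (34 + 12)
Perimeter = 2 * 46
Perimeter = 92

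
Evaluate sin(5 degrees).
sin(5 degrees) = 0.0872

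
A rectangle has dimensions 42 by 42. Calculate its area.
Area = length * width
Area = 42 * 42
Area = 1764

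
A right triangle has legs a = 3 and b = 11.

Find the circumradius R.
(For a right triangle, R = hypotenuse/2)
Hypotenuse c = √(3² + 11²) = √130 = 11.4018
R = c/2 = 5.701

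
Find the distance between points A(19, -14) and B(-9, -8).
Using the distance formula: d = sqrt((x₂-x₁)² + (y₂-y₁)²)
dx = (-9) - 19 = -28
dy = (-8) - (-14) = 6
d = sqrt((-28)² + 6²) = sqrt(784 + 36) = sqrt(820) = 28.64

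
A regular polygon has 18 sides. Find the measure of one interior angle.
Interior angle of a regular n-gon = (n-2)*180/n
Interior angle = (18-2)*180/18
Interior angle = 16*180/18
Interior angle = 2880/18
Interior angle = 160 degrees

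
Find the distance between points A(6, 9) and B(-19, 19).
Using the distance formula: d = sqrt((x₂-x₁)² + (y₂-y₁)²)
dx = (-19) - 6 = -25
dy = 19 - 9 = 10
d = sqrt((-25)² + 10²) = sqrt(625 + 100) = sqrt(725) = 26.93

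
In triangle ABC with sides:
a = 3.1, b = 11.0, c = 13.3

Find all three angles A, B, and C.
By the law of cosines:
cos(A) = (b² + c² - a²)/(2bc) = 0.985236  →  A = 9.858°
cos(B) = (a² + c² - b²)/(2ac) = 0.794325  →  B = 37.41°
cos(C) = (a² + b² - c²)/(2ab) = -0.678592  →  C = 132.7°
Check: A + B + C = 180.0° ✓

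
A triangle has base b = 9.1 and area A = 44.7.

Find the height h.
A = ½bh  →  h = 2A/b
h = 2·44.7/9.1 = 9.824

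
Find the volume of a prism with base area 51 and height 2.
Volume = base area * height
Volume = 51 * 2
Volume = 102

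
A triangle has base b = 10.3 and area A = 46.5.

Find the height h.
A = ½bh  →  h = 2A/b
h = 2·46.5/10.3 = 9.029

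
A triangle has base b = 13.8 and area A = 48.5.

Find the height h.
A = ½bh  →  h = 2A/b
h = 2·48.5/13.8 = 7.029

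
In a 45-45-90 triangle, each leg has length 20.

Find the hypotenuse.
Hypotenuse = 20√2 = 28.28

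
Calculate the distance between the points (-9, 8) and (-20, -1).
Using the distance formula: d = sqrt((x₂-x₁)² + (y₂-y₁)²)
dx = (-20) - (-9) = -11
dy = (-1) - 8 = -9
d = sqrt((-11)² + (-9)²) = sqrt(121 + 81) = sqrt(202) = 14.21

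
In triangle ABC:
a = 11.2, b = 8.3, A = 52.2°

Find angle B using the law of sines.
sin(B)/b = sin(A)/a
sin(B) = b·sin(A)/a = 8.3·sin(52.2°)/11.2 = 0.585561
B = arcsin(0.585561) = 35.84°  (b ≤ a, so B ≤ A and the acute solution is unique)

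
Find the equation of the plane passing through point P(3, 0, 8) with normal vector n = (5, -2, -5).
d = n·P = (5)(3) + (-2)(0) + (-5)(8) = -25
Plane: 5x - 2y - 5z = -25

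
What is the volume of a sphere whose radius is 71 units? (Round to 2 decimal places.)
Volume = (4/3) * pi * r³
Volume = (4/3) * pi * 71³
Volume = (4/3) * pi * 357911
Volume = 1499214.09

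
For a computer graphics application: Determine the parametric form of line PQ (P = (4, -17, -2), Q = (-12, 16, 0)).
Direction vector d = Q - P = (-16, 33, 2)
x = 4 - 16t, y = -17 + 33t, z = -2 + 2t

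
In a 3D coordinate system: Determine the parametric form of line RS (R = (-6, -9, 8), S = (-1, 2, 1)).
Direction vector d = S - R = (5, 11, -7)
x = -6 + 5t, y = -9 + 11t, z = 8 - 7t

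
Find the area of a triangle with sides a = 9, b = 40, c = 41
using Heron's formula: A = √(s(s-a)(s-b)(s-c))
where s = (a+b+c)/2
s = (9+40+41)/2 = 45
A = √(45·36·5·4) = √32400 = 180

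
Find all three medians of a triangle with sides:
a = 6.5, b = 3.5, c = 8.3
Using m_x = ½√(2y² + 2z² - x²):
m_a = ½√(2·3.5² + 2·8.3² - 6.5²) = ½√120.03 = 5.478
m_b = ½√(2·6.5² + 2·8.3² - 3.5²) = ½√210.03 = 7.246
m_c = ½√(2·6.5² + 2·3.5² - 8.3²) = ½√40.11 = 3.167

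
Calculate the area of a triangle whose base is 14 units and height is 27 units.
Area = (1/2) * base * height
Area = (1/2) * 14 * 27
Area = 189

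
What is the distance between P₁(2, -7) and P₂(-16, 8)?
Using the distance formula: d = sqrt((x₂-x₁)² + (y₂-y₁)²)
dx = (-16) - 2 = -18
dy = 8 - (-7) = 15
d = sqrt((-18)² + 15²) = sqrt(324 + 225) = sqrt(549) = 23.43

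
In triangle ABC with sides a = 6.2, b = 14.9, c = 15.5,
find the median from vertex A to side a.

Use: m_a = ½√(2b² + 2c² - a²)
m_a = ½√(2·14.9² + 2·15.5² - 6.2²)
m_a = ½√(444.02 + 480.5 - 38.44) = ½√886.08 = 14.88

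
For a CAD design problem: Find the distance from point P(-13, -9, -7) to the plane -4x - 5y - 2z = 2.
d = |(-4)(-13) + (-5)(-9) + (-2)(-7) - (2)| / √((-4)² + (-5)² + (-2)²) = 109/√45 = 16.25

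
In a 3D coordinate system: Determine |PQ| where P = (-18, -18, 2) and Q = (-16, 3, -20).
d = √[(2)² + (21)² + (-22)²] = √929 = 30.48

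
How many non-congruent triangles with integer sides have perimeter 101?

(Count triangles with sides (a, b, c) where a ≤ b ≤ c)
With a ≤ b ≤ c and a + b + c = 101, the triangle inequality a + b > c gives c < 101/2, so c ≤ 50.
Iterate a from 1 to ⌊p/3⌋ = 33; for each a, b ranges from a to ⌊(p−a)/2⌋ with c = p − a − b, keeping only c ≥ b.
Triples: (1, 50, 50), (2, 49, 50), (3, 48, 50), …
Count = 225 triangles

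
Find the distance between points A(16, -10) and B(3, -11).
Using the distance formula: d = sqrt((x₂-x₁)² + (y₂-y₁)²)
dx = 3 - 16 = -13
dy = (-11) - (-10) = -1
d = sqrt((-13)² + (-1)²) = sqrt(169 + 1) = sqrt(170) = 13.04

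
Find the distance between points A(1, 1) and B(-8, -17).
Using the distance formula: d = sqrt((x₂-x₁)² + (y₂-y₁)²)
dx = (-8) - 1 = -9
dy = (-17) - 1 = -18
d = sqrt((-9)² + (-18)²) = sqrt(81 + 324) = sqrt(405) = 20.12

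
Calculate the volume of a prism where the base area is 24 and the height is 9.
Volume = base area * height
Volume = 24 * 9
Volume = 216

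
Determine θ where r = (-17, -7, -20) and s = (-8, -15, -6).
r·s = 361, |r|² = 738, |s|² = 325
cos θ = 361/√239850 ≈ 0.7371
θ ≈ 42.51°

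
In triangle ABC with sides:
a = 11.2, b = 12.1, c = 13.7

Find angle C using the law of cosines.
cos(C) = (a² + b² - c²)/(2ab)
cos(C) = (11.2² + 12.1² - 13.7²)/(2·11.2·12.1) = 84.16/271.04 = 0.310508
C = arccos(0.310508) = 71.91°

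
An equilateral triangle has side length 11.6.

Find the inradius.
For an equilateral triangle, r = s/(2√3) where s is the side.
r = 11.6/(2√3) = 11.6/3.464102 = 3.349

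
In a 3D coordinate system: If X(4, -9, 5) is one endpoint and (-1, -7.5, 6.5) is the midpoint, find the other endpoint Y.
Y = (2×(-1) - 4, 2×(-7.5) - (-9), 2×6.5 - 5) = (-6, -6, 8)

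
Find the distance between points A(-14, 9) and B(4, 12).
Using the distance formula: d = sqrt((x₂-x₁)² + (y₂-y₁)²)
dx = 4 - (-14) = 18
dy = 12 - 9 = 3
d = sqrt(18² + 3²) = sqrt(324 + 9) = sqrt(333) = 18.25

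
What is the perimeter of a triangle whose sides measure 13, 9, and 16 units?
Perimeter = sum of all sides
Perimeter = 13 + 9 + 16
Perimeter = 38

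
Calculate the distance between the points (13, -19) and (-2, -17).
Using the distance formula: d = sqrt((x₂-x₁)² + (y₂-y₁)²)
dx = (-2) - 13 = -15
dy = (-17) - (-19) = 2
d = sqrt((-15)² + 2²) = sqrt(225 + 4) = sqrt(229) = 15.13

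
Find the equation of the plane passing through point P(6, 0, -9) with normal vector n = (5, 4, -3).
d = n·P = (5)(6) + (4)(0) + (-3)(-9) = 57
Plane: 5x + 4y - 3z = 57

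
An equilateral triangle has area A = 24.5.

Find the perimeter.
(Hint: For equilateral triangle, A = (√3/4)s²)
A = (√3/4)s²  →  s² = 4A/√3 = 4·24.5/√3 = 56.5803
s = 7.52199
Perimeter = 3s = 22.57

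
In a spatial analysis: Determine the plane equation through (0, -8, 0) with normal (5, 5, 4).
d = n·P = (5)(0) + (5)(-8) + (4)(0) = -40
Plane: 5x + 5y + 4z = -40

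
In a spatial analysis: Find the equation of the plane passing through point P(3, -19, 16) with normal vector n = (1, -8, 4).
d = n·P = (1)(3) + (-8)(-19) + (4)(16) = 219
Plane: x - 8y + 4z = 219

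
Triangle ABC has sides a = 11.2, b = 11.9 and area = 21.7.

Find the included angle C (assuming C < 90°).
Area = ½ab·sin(C)  →  sin(C) = 2·Area/(ab)
sin(C) = 2·21.7/(11.2·11.9) = 0.325630
C = arcsin(0.325630) = 19°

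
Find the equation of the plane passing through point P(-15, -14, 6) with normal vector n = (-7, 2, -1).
d = n·P = (-7)(-15) + (2)(-14) + (-1)(6) = 71
Plane: -7x + 2y - z = 71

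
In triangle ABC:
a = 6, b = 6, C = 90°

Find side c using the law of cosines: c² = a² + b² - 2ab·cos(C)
c² = 6² + 6² - 2·6·6·cos(90°)
c² = 36 + 36 - 72·0.0000 = 72
c = √72 = 8.485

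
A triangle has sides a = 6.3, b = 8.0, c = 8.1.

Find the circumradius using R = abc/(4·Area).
s = (a+b+c)/2 = 11.2
Area = √(s(s-a)(s-b)(s-c)) = √(11.2·4.9·3.2·3.1) = 23.3326
R = abc/(4·Area) = (6.3·8.0·8.1)/(4·23.3326) = 408.24/93.3304 = 4.374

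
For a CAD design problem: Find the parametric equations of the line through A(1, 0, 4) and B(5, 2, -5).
Direction vector d = B - A = (4, 2, -9)
x = 1 + 4t, y = 0 + 2t, z = 4 - 9t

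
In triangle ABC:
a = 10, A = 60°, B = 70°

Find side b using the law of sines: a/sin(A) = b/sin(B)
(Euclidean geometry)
b = a·sin(B)/sin(A) = 10·sin(70°)/sin(60°)
b = 10·0.939693/0.866025 = 10.85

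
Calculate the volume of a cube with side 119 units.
Volume = s³
Volume = 119³
Volume = 1685159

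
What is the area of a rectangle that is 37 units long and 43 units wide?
Area = length * width
Area = 37 * 43
Area = 1591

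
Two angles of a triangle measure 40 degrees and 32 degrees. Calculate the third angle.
Sum of angles in a triangle = 180 degrees
Third angle = 180 - 40 - 32
Third angle = 108 degrees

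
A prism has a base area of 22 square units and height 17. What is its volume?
Volume = base area * height
Volume = 22 * 17
Volume = 374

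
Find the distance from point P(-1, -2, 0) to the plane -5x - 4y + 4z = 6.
d = |(-5)(-1) + (-4)(-2) + 4(0) - (6)| / √((-5)² + (-4)² + 4²) = 7/√57 = 0.9272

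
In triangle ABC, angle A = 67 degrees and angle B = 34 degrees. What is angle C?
Sum of angles in a triangle = 180 degrees
Third angle = 180 - 67 - 34
Third angle = 79 degrees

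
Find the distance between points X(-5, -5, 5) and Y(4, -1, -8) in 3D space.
d = √[(9)² + (4)² + (-13)²] = √266 = 16.31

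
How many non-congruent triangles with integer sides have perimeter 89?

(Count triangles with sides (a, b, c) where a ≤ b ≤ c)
With a ≤ b ≤ c and a + b + c = 89, the triangle inequality a + b > c gives c < 89/2, so c ≤ 44.
Iterate a from 1 to ⌊p/3⌋ = 29; for each a, b ranges from a to ⌊(p−a)/2⌋ with c = p − a − b, keeping only c ≥ b.
Triples: (1, 44, 44), (2, 43, 44), (3, 42, 44), …
Count = 176 triangles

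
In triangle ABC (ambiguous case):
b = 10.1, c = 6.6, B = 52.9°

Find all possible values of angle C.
sin(C)/c = sin(B)/b  →  sin(C) = c·sin(B)/b = 6.6·sin(52.9°)/10.1 = 0.521193
C₁ = arcsin(0.521193) = 31.41°,  C₂ = 180° - C₁ = 148.59°
Check C₂: A = 180° - 52.9° - 148.59° = -21.49° ≤ 0, rejected
C = 31.41° (one solution)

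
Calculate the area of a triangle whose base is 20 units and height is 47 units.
Area = (1/2) * base * height
Area = (1/2) * 20 * 47
Area = 470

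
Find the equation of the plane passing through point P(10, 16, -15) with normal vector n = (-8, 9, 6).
d = n·P = (-8)(10) + (9)(16) + (6)(-15) = -26
Plane: -8x + 9y + 6z = -26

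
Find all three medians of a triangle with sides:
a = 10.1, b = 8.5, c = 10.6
Using m_x = ½√(2y² + 2z² - x²):
m_a = ½√(2·8.5² + 2·10.6² - 10.1²) = ½√267.21 = 8.173
m_b = ½√(2·10.1² + 2·10.6² - 8.5²) = ½√356.49 = 9.44
m_c = ½√(2·10.1² + 2·8.5² - 10.6²) = ½√236.16 = 7.684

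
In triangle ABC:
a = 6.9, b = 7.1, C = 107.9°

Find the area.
Using A = ½ab·sin(C):
A = ½·6.9·7.1·sin(107.9°) = ½·48.99·0.951594 = 23.31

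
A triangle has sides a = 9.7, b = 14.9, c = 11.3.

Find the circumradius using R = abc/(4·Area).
s = (a+b+c)/2 = 17.95
Area = √(s(s-a)(s-b)(s-c)) = √(17.95·8.25·3.05·6.65) = 54.805
R = abc/(4·Area) = (9.7·14.9·11.3)/(4·54.805) = 1633.189/219.22 = 7.45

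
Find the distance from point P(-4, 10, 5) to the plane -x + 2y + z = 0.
d = |(-1)(-4) + 2(10) + 1(5) - (0)| / √((-1)² + 2² + 1²) = 29/√6 = 11.84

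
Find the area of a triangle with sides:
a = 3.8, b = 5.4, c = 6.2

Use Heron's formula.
s = (a+b+c)/2 = (3.8+5.4+6.2)/2 = 7.7
A = √(s(s-a)(s-b)(s-c)) = √(7.7·3.9·2.3·1.5)
A = √103.603 = 10.18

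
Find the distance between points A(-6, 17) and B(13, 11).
Using the distance formula: d = sqrt((x₂-x₁)² + (y₂-y₁)²)
dx = 13 - (-6) = 19
dy = 11 - 17 = -6
d = sqrt(19² + (-6)²) = sqrt(361 + 36) = sqrt(397) = 19.92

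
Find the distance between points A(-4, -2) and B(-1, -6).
Using the distance formula: d = sqrt((x₂-x₁)² + (y₂-y₁)²)
dx = (-1) - (-4) = 3
dy = (-6) - (-2) = -4
d = sqrt(3² + (-4)²) = sqrt(9 + 16) = sqrt(25) = 5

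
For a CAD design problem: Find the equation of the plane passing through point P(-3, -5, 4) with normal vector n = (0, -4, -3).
d = n·P = (0)(-3) + (-4)(-5) + (-3)(4) = 8
Plane: -4y - 3z = 8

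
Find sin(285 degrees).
sin(285 degrees) = -0.9659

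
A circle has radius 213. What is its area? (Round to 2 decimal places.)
Area = pi * r²
Area = pi * 213²
Area = pi * 45369
Area = 142530.92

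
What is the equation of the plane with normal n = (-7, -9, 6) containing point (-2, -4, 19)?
d = n·P = (-7)(-2) + (-9)(-4) + (6)(19) = 164
Plane: -7x - 9y + 6z = 164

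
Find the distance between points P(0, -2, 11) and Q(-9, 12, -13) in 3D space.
d = √[(-9)² + (14)² + (-24)²] = √853 = 29.21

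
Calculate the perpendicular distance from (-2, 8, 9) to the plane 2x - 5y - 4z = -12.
d = |2(-2) + (-5)(8) + (-4)(9) - (-12)| / √(2² + (-5)² + (-4)²) = 68/√45 = 10.14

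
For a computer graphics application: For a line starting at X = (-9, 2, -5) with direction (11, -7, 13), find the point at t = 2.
P(2) = (-9 + 11(2), 2 + (-7)(2), -5 + 13(2)) = (13, -12, 21)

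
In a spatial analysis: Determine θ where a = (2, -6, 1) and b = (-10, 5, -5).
a·b = -55, |a|² = 41, |b|² = 150
cos θ = -55/√6150 ≈ -0.7013
θ ≈ 134.5°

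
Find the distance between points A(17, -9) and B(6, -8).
Using the distance formula: d = sqrt((x₂-x₁)² + (y₂-y₁)²)
dx = 6 - 17 = -11
dy = (-8) - (-9) = 1
d = sqrt((-11)² + 1²) = sqrt(121 + 1) = sqrt(122) = 11.05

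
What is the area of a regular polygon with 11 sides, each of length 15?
For a regular 11-gon with side length s = 15:
Apothem a = s / (2*tan(pi/11)) = 15 / (2*tan(pi/11)) ≈ 25.5427
Perimeter P = 11 * 15 = 165
Area = (1/2) * P * a = (1/2) * 165 * 25.5427 = 2107.27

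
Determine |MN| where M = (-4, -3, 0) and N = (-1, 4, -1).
d = √[(3)² + (7)² + (-1)²] = √59 = 7.681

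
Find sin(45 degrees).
sin(45 degrees) = sqrt(2)/2
Decimal approximation: 0.7071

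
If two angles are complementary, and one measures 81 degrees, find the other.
Complementary angles sum to 90 degrees.
Other angle = 90 - 81
Other angle = 9 degrees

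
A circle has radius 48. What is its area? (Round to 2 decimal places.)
Area = pi * r²
Area = pi * 48²
Area = pi * 2304
Area = 7238.23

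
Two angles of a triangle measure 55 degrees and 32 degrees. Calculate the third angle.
Sum of angles in a triangle = 180 degrees
Third angle = 180 - 55 - 32
Third angle = 93 degrees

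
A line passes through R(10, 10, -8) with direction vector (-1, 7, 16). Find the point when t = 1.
P(1) = (10 + (-1)(1), 10 + 7(1), -8 + 16(1)) = (9, 17, 8)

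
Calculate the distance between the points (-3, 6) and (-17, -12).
Using the distance formula: d = sqrt((x₂-x₁)² + (y₂-y₁)²)
dx = (-17) - (-3) = -14
dy = (-12) - 6 = -18
d = sqrt((-14)² + (-18)²) = sqrt(196 + 324) = sqrt(520) = 22.80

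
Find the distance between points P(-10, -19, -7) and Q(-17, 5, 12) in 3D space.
d = √[(-7)² + (24)² + (19)²] = √986 = 31.4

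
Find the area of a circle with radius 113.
Area = pi * r²
Area = pi * 113²
Area = pi * 12769
Area = 40115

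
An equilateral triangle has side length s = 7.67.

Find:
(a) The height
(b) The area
(a) Height h = s·√3/2 = 7.67·√3/2 = 6.642
(b) Area = (√3/4)·s² = (√3/4)·7.67² = (√3/4)·58.8289 = 25.47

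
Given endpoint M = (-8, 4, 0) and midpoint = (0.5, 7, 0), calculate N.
N = (2×0.5 - (-8), 2×7 - 4, 2×0 - 0) = (9, 10, 0)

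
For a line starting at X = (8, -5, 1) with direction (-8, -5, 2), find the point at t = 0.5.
P(0.5) = (8 + (-8)(0.5), -5 + (-5)(0.5), 1 + 2(0.5)) = (4, -7.5, 2)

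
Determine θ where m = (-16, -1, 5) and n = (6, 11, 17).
m·n = -22, |m|² = 282, |n|² = 446
cos θ = -22/√125772 ≈ -0.06203
θ ≈ 93.56°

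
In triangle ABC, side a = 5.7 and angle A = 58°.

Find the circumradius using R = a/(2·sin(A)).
R = a/(2·sin(A)) = 5.7/(2·sin(58°))
R = 5.7/(2·0.848048) = 5.7/1.696096 = 3.361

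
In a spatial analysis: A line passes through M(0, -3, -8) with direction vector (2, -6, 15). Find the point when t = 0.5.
P(0.5) = (0 + 2(0.5), -3 + (-6)(0.5), -8 + 15(0.5)) = (1, -6, -0.5)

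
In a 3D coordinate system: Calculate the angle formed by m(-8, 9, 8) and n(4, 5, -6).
m·n = -35, |m|² = 209, |n|² = 77
cos θ = -35/√16093 ≈ -0.2759
θ ≈ 106.0°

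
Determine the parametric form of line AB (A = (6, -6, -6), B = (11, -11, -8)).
Direction vector d = B - A = (5, -5, -2)
x = 6 + 5t, y = -6 - 5t, z = -6 - 2t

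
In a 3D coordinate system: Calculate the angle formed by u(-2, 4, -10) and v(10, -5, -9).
u·v = 50, |u|² = 120, |v|² = 206
cos θ = 50/√24720 ≈ 0.318
θ ≈ 71.46°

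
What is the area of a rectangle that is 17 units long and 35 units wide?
Area = length * width
Area = 17 * 35
Area = 595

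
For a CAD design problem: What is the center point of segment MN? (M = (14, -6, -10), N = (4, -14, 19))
Midpoint = ((14+4)/2, (-6-14)/2, (-10+19)/2) = (9, -10, 4.5)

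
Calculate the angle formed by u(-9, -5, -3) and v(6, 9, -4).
u·v = -87, |u|² = 115, |v|² = 133
cos θ = -87/√15295 ≈ -0.7035
θ ≈ 134.7°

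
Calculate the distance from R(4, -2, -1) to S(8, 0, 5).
d = √[(4)² + (2)² + (6)²] = √56 = 7.483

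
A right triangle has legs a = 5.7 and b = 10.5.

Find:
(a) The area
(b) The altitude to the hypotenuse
(a) Area = ½ab = ½·5.7·10.5 = 29.925
(b) Hypotenuse c = √(5.7² + 10.5²) = √142.74 = 11.9474
    Area = ½·c·h_c  →  h_c = 2·Area/c = 2·29.925/11.9474 = 5.009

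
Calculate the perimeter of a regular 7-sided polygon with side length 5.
Perimeter = number of sides * side length
Perimeter = 7 * 5
Perimeter = 35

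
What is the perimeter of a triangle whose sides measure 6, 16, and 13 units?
Perimeter = sum of all sides
Perimeter = 6 + 16 + 13
Perimeter = 35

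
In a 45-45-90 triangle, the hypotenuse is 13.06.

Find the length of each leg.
In a 45-45-90 triangle, hypotenuse = leg·√2  →  leg = hypotenuse/√2
leg = 13.06/√2 = 9.235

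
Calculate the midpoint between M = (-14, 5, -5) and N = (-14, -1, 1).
Midpoint = ((-14-14)/2, (5-1)/2, (-5+1)/2) = (-14, 2, -2)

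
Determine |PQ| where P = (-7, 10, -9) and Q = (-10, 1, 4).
d = √[(-3)² + (-9)² + (13)²] = √259 = 16.09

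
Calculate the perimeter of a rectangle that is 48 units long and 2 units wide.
Perimeter = 2 * (length + width)
Perimeter = 2 * (48 + 2)
Perimeter = 2 * 50
Perimeter = 100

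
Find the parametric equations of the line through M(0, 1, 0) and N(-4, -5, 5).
Direction vector d = N - M = (-4, -6, 5)
x = 0 - 4t, y = 1 - 6t, z = 0 + 5t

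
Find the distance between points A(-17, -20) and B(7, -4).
Using the distance formula: d = sqrt((x₂-x₁)² + (y₂-y₁)²)
dx = 7 - (-17) = 24
dy = (-4) - (-20) = 16
d = sqrt(24² + 16²) = sqrt(576 + 256) = sqrt(832) = 28.84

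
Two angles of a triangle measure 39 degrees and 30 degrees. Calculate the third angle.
Sum of angles in a triangle = 180 degrees
Third angle = 180 - 39 - 30
Third angle = 111 degrees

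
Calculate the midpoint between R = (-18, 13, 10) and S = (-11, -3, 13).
Midpoint = ((-18-11)/2, (13-3)/2, (10+13)/2) = (-14.5, 5, 11.5)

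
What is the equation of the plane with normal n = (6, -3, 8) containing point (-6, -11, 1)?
d = n·P = (6)(-6) + (-3)(-11) + (8)(1) = 5
Plane: 6x - 3y + 8z = 5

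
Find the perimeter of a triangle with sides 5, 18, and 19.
Perimeter = sum of all sides
Perimeter = 5 + 18 + 19
Perimeter = 42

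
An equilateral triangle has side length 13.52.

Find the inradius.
For an equilateral triangle, r = s/(2√3) where s is the side.
r = 13.52/(2√3) = 13.52/3.464102 = 3.903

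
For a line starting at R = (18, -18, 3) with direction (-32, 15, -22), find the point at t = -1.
P(-1) = (18 + (-32)(-1), -18 + 15(-1), 3 + (-22)(-1)) = (50, -33, 25)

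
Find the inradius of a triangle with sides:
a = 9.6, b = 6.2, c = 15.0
s = (a+b+c)/2 = (9.6+6.2+15.0)/2 = 15.4
Area = √(s(s-a)(s-b)(s-c)) = √(15.4·5.8·9.2·0.4) = 18.13
r = Area/s = 18.13/15.4 = 1.177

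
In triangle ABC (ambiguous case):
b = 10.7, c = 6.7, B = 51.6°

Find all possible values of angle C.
sin(C)/c = sin(B)/b  →  sin(C) = c·sin(B)/b = 6.7·sin(51.6°)/10.7 = 0.490724
C₁ = arcsin(0.490724) = 29.39°,  C₂ = 180° - C₁ = 150.61°
Check C₂: A = 180° - 51.6° - 150.61° = -22.21° ≤ 0, rejected
C = 29.39° (one solution)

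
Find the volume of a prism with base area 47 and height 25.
Volume = base area * height
Volume = 47 * 25
Volume = 1175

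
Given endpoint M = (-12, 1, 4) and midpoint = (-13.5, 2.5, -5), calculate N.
N = (2×(-13.5) - (-12), 2×2.5 - 1, 2×(-5) - 4) = (-15, 4, -14)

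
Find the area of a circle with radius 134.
Area = pi * r²
Area = pi * 134²
Area = pi * 17956
Area = 56410.44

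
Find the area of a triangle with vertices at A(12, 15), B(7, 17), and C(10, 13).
Using the coordinate formula: Area = (1/2)|x₁(y₂-y₃) + x₂(y₃-y₁) + x₃(y₁-y₂)|
Area = (1/2)|12(17-13) + 7(13-15) + 10(15-17)|
Area = (1/2)|12*4 + 7*(-2) + 10*(-2)|
Area = (1/2)|48 + (-14) + (-20)|
Area = (1/2)*14 = 7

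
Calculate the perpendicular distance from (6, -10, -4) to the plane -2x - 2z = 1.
d = |(-2)(6) + 0(-10) + (-2)(-4) - (1)| / √((-2)² + 0² + (-2)²) = 5/√8 = 1.768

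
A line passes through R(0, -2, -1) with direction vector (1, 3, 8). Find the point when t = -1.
P(-1) = (0 + 1(-1), -2 + 3(-1), -1 + 8(-1)) = (-1, -5, -9)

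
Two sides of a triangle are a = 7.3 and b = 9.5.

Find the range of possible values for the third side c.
By the triangle inequality: |a - b| < c < a + b
|7.3 - 9.5| < c < 7.3 + 9.5
2.2 < c < 16.8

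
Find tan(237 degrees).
tan(237 degrees) = 1.5399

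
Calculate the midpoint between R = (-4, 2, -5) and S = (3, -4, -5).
Midpoint = ((-4+3)/2, (2-4)/2, (-5-5)/2) = (-0.5, -1, -5)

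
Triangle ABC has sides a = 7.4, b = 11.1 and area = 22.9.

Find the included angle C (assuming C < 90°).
Area = ½ab·sin(C)  →  sin(C) = 2·Area/(ab)
sin(C) = 2·22.9/(7.4·11.1) = 0.557585
C = arcsin(0.557585) = 33.89°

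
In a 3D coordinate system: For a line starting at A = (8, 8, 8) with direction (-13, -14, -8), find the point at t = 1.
P(1) = (8 + (-13)(1), 8 + (-14)(1), 8 + (-8)(1)) = (-5, -6, 0)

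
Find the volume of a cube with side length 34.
Volume = s³
Volume = 34³
Volume = 39304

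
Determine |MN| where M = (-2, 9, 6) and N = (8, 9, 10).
d = √[(10)² + (0)² + (4)²] = √116 = 10.77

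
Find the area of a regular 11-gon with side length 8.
For a regular 11-gon with side length s = 8:
Apothem a = s / (2*tan(pi/11)) = 8 / (2*tan(pi/11)) ≈ 13.6227
Perimeter P = 11 * 8 = 88
Area = (1/2) * P * a = (1/2) * 88 * 13.6227 = 599.40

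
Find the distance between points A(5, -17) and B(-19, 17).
Using the distance formula: d = sqrt((x₂-x₁)² + (y₂-y₁)²)
dx = (-19) - 5 = -24
dy = 17 - (-17) = 34
d = sqrt((-24)² + 34²) = sqrt(576 + 1156) = sqrt(1732) = 41.62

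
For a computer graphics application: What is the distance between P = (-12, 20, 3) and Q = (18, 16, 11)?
d = √[(30)² + (-4)² + (8)²] = √980 = 31.3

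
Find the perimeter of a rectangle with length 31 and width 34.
Perimeter = 2 * (length + width)
Perimeter = 2 * (31 + 34)
Perimeter = 2 * 65
Perimeter = 130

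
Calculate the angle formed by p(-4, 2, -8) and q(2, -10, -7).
p·q = 28, |p|² = 84, |q|² = 153
cos θ = 28/√12852 ≈ 0.247
θ ≈ 75.7°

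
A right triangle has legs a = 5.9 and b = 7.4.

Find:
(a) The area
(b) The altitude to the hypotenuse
(a) Area = ½ab = ½·5.9·7.4 = 21.83
(b) Hypotenuse c = √(5.9² + 7.4²) = √89.57 = 9.46414
    Area = ½·c·h_c  →  h_c = 2·Area/c = 2·21.83/9.46414 = 4.613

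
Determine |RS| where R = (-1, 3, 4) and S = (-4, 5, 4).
d = √[(-3)² + (2)² + (0)²] = √13 = 3.606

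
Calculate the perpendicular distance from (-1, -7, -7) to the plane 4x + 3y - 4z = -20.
d = |4(-1) + 3(-7) + (-4)(-7) - (-20)| / √(4² + 3² + (-4)²) = 23/√41 = 3.592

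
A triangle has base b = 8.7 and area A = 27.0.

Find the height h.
A = ½bh  →  h = 2A/b
h = 2·27.0/8.7 = 6.207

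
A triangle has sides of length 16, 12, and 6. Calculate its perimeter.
Perimeter = sum of all sides
Perimeter = 16 + 12 + 6
Perimeter = 34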